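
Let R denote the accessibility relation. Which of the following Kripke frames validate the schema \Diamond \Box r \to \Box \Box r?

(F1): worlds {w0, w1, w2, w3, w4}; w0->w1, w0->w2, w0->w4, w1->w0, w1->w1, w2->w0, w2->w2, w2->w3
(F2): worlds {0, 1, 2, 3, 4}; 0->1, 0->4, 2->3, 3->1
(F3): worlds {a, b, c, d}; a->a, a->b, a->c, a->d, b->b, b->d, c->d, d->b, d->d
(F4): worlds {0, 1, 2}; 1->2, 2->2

(F2), (F4)

This is the axiom for a generalized confluence (Geach) condition; its first-order frame correspondent is \forall x \forall y \forall z ((xRy \wedge x R^2 z) \to \exists w (yRw \wedge z = w)).
(F1): fails — w0Rw1, w0R²w2 but no w with w1Rw and w2=w.
(F2): satisfies the condition.
(F3): fails — aRb, aR²a but no w with bRw and a=w.
(F4): satisfies the condition.
Valid on: (F2), (F4).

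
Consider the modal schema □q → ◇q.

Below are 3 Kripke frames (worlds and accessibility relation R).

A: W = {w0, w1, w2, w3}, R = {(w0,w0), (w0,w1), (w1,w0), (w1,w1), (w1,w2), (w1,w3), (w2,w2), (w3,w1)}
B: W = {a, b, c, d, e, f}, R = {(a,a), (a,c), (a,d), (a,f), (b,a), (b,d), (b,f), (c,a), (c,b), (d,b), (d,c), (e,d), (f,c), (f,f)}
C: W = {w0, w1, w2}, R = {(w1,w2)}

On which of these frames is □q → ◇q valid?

This is the axiom for seriality; its first-order frame correspondent is ∀x ∃y Rxy.
A: satisfies the condition.
B: satisfies the condition.
C: fails — world w0 has no successor.
Valid on: A, B.

A, B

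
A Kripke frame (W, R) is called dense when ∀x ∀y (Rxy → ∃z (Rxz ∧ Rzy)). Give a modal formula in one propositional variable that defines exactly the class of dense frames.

This is density; the standard corresponding axiom is C4: □□s → □s.
Suppose □□s→□s is valid. Take Rxy and set V(s)={w : xR²w}. Then □□s at x, so □s at x, so s at y, i.e. ∃z(Rxz∧Rzy).

□□s → □s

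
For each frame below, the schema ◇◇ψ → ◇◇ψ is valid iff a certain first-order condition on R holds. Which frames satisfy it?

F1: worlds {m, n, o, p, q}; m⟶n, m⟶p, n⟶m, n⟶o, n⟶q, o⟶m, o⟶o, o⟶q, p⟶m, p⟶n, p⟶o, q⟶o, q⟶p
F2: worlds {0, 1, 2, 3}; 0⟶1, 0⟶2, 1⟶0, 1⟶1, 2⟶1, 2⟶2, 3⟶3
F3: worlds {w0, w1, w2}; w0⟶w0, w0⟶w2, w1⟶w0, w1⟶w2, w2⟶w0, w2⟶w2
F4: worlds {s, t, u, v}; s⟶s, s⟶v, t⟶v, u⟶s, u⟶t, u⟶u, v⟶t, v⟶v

Frame correspondent (Sahlqvist): ∀x ∀y (xR²y → ∃w (y = w ∧ xR²w)) — i.e. a generalized confluence (Geach) condition.
F1: condition met.
F2: condition met.
F3: condition met.
F4: condition met.

F1, F2, F3, F4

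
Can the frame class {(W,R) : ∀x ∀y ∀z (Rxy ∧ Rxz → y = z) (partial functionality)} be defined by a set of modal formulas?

The condition is partial functionality. A defining modal formula is ◇r → □r.
Suppose ◇r→□r is valid. Take Rxy, Rxz and set V(r)={y}. Then ◇r at x, so □r at x, so r at z, i.e. z=y.

Yes — defined by ◇r → □r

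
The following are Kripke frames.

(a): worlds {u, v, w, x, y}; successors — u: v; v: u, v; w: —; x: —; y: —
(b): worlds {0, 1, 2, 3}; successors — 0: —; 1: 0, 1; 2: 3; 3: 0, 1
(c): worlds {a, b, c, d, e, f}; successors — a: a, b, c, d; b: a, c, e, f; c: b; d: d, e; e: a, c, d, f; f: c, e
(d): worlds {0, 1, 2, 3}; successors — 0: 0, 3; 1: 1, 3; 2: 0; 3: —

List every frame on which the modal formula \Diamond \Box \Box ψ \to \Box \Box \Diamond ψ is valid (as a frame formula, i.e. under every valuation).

(a)

This is the axiom for a generalized confluence (Geach) condition; its first-order frame correspondent is \forall x \forall y \forall z ((xRy \wedge x R^2 z) \to \exists w (y R^2 w \wedge zRw)).
(a): ✓.
(b): fails — 1R0, 1R²0 but no w with 0R²w and 0Rw.
(c): fails — aRc, aR²c but no w with cR²w and cRw.
(d): fails — 0R0, 0R²3 but no w with 0R²w and 3Rw.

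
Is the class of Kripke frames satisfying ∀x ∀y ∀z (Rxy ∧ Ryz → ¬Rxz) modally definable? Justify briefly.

No — not modally definable

If a class were modally definable it would be closed under surjective bounded morphisms (Goldblatt–Thomason).
The 7-cycle (worlds w0,w1,w2,w3,w4,w5,w6 with w0→w1→w2→w3→w4→w5→w6→w0) is intransitive. Mapping every world to a single reflexive point • is a surjective bounded morphism; the reflexive point is not intransitive (R••∧R•• but R••).
So no modal formula (or set of formulas) defines exactly the intransitive frames.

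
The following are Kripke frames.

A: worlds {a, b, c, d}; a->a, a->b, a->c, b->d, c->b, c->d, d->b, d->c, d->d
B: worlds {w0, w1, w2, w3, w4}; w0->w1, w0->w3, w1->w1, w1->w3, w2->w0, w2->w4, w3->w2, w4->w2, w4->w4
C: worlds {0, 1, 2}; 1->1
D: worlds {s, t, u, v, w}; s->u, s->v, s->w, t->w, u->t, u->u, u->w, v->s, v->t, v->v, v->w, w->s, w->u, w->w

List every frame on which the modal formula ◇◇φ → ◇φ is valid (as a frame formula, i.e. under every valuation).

Frame correspondent (Sahlqvist): ∀x ∀y ∀z (Rxy ∧ Ryz → Rxz) — i.e. transitivity.
A: fails — Rcd and Rdc but not Rcc.
B: fails — Rw2w4 and Rw4w2 but not Rw2w2.
C: satisfies the condition.
D: fails — Ruw and Rws but not Rus.
Valid on: C.

C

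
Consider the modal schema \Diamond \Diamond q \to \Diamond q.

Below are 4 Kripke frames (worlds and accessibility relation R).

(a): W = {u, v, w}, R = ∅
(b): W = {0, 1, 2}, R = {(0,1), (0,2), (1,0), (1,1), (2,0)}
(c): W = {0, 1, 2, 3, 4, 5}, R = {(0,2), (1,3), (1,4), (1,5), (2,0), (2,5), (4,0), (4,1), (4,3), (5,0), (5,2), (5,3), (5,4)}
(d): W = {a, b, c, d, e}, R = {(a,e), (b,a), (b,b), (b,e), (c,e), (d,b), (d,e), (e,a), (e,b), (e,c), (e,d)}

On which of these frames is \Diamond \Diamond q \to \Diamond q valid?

(a)

This is the axiom for transitivity; its first-order frame correspondent is \forall x \forall y \forall z (Rxy \wedge Ryz \to Rxz).
(a): ✓.
(b): fails — R10 and R02 but not R12.
(c): fails — R02 and R25 but not R05.
(d): fails — Reb and Rbe but not Ree.
Valid on: (a).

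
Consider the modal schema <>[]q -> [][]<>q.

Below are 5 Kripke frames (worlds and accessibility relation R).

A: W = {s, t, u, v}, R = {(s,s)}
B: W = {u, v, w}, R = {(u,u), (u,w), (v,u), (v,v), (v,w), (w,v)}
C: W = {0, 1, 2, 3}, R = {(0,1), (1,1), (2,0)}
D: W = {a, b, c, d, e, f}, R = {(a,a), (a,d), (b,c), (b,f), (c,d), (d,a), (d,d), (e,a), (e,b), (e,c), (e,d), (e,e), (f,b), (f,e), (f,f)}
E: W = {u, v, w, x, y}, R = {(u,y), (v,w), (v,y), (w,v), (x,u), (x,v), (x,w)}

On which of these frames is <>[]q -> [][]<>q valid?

A, C

The schema corresponds to a generalized confluence (Geach) condition: forall x forall y forall z ((xRy & x R^2 z) -> exists w (yRw & zRw)).
A: satisfies the condition.
B: fails — uRu, uR²w but no t with uRt and wRt.
C: satisfies the condition.
D: fails — bRc, bR²b but no w with cRw and bRw.
E: fails — vRw, vR²v but no t with wRt and vRt.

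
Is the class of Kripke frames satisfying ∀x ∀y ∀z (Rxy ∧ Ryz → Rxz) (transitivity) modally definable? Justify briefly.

Yes, by □q → □□q

The condition is transitivity. A defining modal formula is □q → □□q.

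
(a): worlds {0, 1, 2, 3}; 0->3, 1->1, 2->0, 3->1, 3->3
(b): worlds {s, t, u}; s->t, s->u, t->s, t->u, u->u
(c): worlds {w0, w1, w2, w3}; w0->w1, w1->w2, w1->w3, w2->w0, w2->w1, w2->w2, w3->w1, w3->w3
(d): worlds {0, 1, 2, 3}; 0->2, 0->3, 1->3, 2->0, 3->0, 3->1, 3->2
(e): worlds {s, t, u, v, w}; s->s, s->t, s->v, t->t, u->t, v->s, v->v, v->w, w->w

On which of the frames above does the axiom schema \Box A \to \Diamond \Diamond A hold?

(b), (e)

The schema corresponds to a generalized confluence (Geach) condition: \forall x \exists w (xRw \wedge x R^2 w).
(a): fails — at 2 but no w with 2Rw and 2R²w.
(b): satisfies the condition.
(c): fails — at w0 but no w with w0Rw and w0R²w.
(d): fails — at 1 but no w with 1Rw and 1R²w.
(e): satisfies the condition.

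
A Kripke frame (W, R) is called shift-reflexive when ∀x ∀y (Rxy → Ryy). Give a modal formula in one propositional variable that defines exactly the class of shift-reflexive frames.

□(□q → q)

This is shift-reflexivity; the standard corresponding axiom is T□: □(□q → q).
Suppose □(□q→q) is valid. Take Rxy and set V(q)={w : Ryw}. Then at y, □q holds; since □(□q→q) at x, □q→q at y, so q at y, i.e. Ryy.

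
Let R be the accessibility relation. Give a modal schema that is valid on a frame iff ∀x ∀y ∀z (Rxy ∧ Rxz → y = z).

◇q → □q

A defining formula is ◇q → □q (the CD axiom).
Suppose ◇q→□q is valid. Take Rxy, Rxz and set V(q)={y}. Then ◇q at x, so □q at x, so q at z, i.e. z=y.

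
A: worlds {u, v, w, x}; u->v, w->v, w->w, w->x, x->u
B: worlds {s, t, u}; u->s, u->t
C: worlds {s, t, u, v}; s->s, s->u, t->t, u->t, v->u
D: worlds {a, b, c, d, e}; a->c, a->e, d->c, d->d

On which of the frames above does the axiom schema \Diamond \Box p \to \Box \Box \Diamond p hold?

B

Frame correspondent (Sahlqvist): \forall x \forall y \forall z ((xRy \wedge x R^2 z) \to \exists w (yRw \wedge zRw)) — i.e. a generalized confluence (Geach) condition.
A: fails — wRv, wR²u but no t with vRt and uRt.
B: satisfies the condition.
C: fails — sRs, sR²t but no w with sRw and tRw.
D: fails — dRc, dR²c but no w with cRw and cRw.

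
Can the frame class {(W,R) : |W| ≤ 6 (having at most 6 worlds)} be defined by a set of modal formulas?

Modal frame validity is preserved under disjoint unions.
Any modal formula valid on each of 7 disjoint one-world frames is valid on their disjoint union (validity is preserved under disjoint unions). Each one-world frame has |W|=1≤6, but the union has |W|=7.
So the class is not modally definable.

Not modally definable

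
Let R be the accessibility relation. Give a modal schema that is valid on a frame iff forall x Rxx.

□p → p

The condition is reflexivity. The T schema □p → p defines it.
Suppose □p→p is valid. At any x set V(p)={w : Rxw}. Then □p holds at x, so p holds at x, i.e. Rxx.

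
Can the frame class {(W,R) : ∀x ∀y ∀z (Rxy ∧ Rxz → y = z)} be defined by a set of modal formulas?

Yes — defined by ◇r → □r

Yes: it is partial functionality, defined by the CD schema ◇r → □r.
Suppose ◇r→□r is valid. Take Rxy, Rxz and set V(r)={y}. Then ◇r at x, so □r at x, so r at z, i.e. z=y.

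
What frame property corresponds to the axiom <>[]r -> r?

Symmetry

This is a form of the B axiom.
Its frame correspondent is symmetry — forall x forall y (Rxy -> Ryx).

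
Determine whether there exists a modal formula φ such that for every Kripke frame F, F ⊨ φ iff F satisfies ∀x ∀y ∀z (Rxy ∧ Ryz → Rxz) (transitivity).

Yes, by □p → □□p

This is a Sahlqvist condition; the 4 axiom □p → □□p defines it.
Suppose □p→□□p is valid. Take Rxy, Ryz and set V(p)={w : Rxw}. Then □p at x, so □□p at x, so □p at y, so p at z, i.e. Rxz.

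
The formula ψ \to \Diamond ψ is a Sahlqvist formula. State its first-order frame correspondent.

Reflexivity

This schema is equivalent to the T axiom □ψ → ψ.
It corresponds to reflexivity: \forall x Rxx.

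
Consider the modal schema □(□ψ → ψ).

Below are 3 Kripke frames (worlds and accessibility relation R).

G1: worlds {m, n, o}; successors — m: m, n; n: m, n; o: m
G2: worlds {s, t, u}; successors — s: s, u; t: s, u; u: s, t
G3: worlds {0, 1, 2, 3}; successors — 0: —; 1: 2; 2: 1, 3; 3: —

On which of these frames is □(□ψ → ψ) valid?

G1

Frame correspondent (Sahlqvist): ∀x ∀y (Rxy → Ryy) — i.e. shift-reflexivity.
G1: holds.
G2: fails — Rut but not Rtt.
G3: fails — R12 but not R22.
Valid on: G1.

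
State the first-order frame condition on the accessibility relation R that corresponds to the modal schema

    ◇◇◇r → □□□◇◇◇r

This is a Sahlqvist (Geach-type) schema ◇^3□^0r → □^3◇^3r.
First-order correspondent: ∀x ∀y ∀z ((xR³y ∧ xR³z) → ∃w (y = w ∧ zR³w)).

∀x ∀y ∀z ((xR³y ∧ xR³z) → ∃w (y = w ∧ zR³w))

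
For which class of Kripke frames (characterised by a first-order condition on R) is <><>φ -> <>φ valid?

Equivalently (dual form): □φ → □□φ.
Suppose □φ→□□φ is valid. Take Rxy, Ryz and set V(φ)={w : Rxw}. Then □φ at x, so □□φ at x, so □φ at y, so φ at z, i.e. Rxz.

transitivity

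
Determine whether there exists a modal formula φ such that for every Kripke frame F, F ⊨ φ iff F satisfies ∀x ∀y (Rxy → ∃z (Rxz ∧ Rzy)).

Yes: it is density, defined by the C4 schema □□r → □r.

Yes, by □□r → □r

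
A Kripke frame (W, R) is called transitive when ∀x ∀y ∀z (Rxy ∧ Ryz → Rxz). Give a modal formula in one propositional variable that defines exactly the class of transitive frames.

□q → □□q

A defining formula is □q → □□q (the 4 axiom).
Suppose □q→□□q is valid. Take Rxy, Ryz and set V(q)={w : Rxw}. Then □q at x, so □□q at x, so □q at y, so q at z, i.e. Rxz.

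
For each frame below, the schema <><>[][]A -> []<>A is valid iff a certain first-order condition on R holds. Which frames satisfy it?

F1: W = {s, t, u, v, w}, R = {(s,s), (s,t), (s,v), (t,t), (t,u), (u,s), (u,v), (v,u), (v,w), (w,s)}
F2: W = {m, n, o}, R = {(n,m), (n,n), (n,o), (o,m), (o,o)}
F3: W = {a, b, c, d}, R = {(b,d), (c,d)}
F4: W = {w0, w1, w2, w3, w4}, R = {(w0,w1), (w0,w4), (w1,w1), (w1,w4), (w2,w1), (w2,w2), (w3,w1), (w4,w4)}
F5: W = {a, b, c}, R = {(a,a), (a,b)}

This is the axiom for a generalized confluence (Geach) condition; its first-order frame correspondent is forall x forall y forall z ((x R^2 y & xRz) -> exists w (y R^2 w & zRw)).
F1: fails — sR²v, sRt but no w* with vR²w* and tRw*.
F2: fails — nR²m, nRm but no w with mR²w and mRw.
F3: ✓.
F4: fails — w2R²w4, w2Rw2 but no w with w4R²w and w2Rw.
F5: fails — aR²a, aRb but no w with aR²w and bRw.
Valid on: F3.

F3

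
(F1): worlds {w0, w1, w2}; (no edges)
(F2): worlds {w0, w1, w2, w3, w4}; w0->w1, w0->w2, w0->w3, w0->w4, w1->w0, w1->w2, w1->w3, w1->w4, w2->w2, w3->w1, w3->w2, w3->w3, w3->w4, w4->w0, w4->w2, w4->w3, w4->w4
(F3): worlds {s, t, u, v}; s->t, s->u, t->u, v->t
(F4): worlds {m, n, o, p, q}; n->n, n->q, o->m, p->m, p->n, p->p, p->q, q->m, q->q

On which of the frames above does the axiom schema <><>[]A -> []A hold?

(F1)

The schema corresponds to a generalized confluence (Geach) condition: forall x forall y forall z ((x R^2 y & xRz) -> exists w (yRw & z = w)).
(F1): condition met.
(F2): fails — w0R²w1, w0Rw1 but no w with w1Rw and w1=w.
(F3): fails — sR²u, sRt but no w with uRw and t=w.
(F4): fails — nR²m, nRn but no w with mRw and n=w.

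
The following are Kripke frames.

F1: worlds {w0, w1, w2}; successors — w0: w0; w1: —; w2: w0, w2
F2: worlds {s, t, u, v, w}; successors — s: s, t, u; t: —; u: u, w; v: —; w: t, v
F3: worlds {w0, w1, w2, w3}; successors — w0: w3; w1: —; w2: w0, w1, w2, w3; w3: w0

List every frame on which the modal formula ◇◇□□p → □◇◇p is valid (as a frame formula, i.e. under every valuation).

Frame correspondent (Sahlqvist): ∀x ∀y ∀z ((xR²y ∧ xRz) → ∃w (yR²w ∧ zR²w)) — i.e. a generalized confluence (Geach) condition.
F1: satisfies the condition.
F2: fails — sR²s, sRt but no w* with sR²w* and tR²w*.
F3: fails — w0R²w0, w0Rw3 but no w with w0R²w and w3R²w.

F1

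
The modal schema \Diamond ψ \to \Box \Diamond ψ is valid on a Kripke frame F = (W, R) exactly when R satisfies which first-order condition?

Suppose ◇ψ→□◇ψ is valid. Take Rxy, Rxz and set V(ψ)={y}. Then ◇ψ at x, so □◇ψ at x, so ◇ψ at z, so some w with Rzw has ψ; w=y, i.e. Rzy. By symmetry of the argument, Ryz.
Conversely, any frame satisfying \forall x \forall y \forall z (Rxy \wedge Rxz \to Ryz) validates the schema.
So the correspondent is the Euclidean property.

the Euclidean property: \forall x \forall y \forall z (Rxy \wedge Rxz \to Ryz)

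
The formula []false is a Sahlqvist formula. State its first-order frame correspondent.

emptiness of R

□⊥ is valid iff no world has any successor (otherwise □⊥ fails at any world with one).
Conversely, any frame satisfying forall x forall y ~Rxy validates the schema.
Frame condition: forall x forall y ~Rxy.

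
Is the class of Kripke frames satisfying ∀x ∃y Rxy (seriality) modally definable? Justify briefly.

Definable; □r → ◇r defines it

This is a Sahlqvist condition; the D axiom □r → ◇r defines it.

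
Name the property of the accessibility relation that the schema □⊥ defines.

□⊥ is valid iff no world has any successor (otherwise □⊥ fails at any world with one).
The converse is a direct semantic check.
So the correspondent is emptiness of R.

emptiness of R: ∀x ∀y ¬Rxy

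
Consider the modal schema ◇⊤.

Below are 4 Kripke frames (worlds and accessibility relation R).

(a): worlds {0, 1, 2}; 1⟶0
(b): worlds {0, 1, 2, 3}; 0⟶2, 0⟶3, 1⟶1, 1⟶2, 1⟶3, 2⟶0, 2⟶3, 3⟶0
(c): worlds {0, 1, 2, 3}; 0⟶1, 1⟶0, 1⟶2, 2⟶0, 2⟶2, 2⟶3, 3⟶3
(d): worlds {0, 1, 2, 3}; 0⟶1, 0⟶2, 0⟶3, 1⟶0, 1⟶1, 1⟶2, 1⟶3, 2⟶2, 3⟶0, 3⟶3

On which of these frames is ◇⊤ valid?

(b), (c), (d)

The schema corresponds to seriality: ∀x ∃y Rxy.
(a): fails — world 0 has no successor.
(b): satisfies the condition.
(c): satisfies the condition.
(d): satisfies the condition.
Valid on: (b), (c), (d).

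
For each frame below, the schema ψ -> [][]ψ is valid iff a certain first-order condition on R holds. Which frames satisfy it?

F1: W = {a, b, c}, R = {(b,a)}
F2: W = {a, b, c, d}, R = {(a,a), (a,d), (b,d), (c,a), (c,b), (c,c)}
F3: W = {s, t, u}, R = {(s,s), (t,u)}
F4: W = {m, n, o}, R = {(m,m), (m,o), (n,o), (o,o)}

This is the axiom for a generalized confluence (Geach) condition; its first-order frame correspondent is forall x forall z (x R^2 z -> exists w (x = w & z = w)).
F1: holds.
F2: fails — aR²d but a ≠ d.
F3: holds.
F4: fails — mR²o but m ≠ o.
Valid on: F1, F3.

F1, F3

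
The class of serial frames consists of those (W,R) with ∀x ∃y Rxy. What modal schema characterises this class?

□ψ → ◇ψ

A defining formula is □ψ → ◇ψ (the D axiom).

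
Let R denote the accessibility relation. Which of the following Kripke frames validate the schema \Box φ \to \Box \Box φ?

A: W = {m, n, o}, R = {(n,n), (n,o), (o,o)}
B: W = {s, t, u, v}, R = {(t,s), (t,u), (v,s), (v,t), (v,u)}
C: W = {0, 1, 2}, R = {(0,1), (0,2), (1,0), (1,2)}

This is the axiom for transitivity; its first-order frame correspondent is \forall x \forall y \forall z (Rxy \wedge Ryz \to Rxz).
A: condition met.
B: condition met.
C: fails — R01 and R10 but not R00.
Valid on: A, B.

A, B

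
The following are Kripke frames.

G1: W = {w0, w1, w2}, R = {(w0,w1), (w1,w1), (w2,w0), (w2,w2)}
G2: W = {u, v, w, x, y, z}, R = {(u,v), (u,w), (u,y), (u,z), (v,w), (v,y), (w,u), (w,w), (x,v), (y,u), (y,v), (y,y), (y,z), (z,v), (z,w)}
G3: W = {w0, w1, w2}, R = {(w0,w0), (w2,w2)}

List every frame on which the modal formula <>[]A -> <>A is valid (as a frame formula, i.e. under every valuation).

The schema corresponds to a generalized confluence (Geach) condition: forall x forall y (xRy -> exists w (yRw & xRw)).
G1: fails — w2Rw0 but no w with w0Rw and w2Rw.
G2: fails — xRv but no t with vRt and xRt.
G3: satisfies the condition.

G3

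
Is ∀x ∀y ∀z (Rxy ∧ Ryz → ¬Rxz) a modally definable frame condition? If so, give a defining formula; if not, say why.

If a class were modally definable it would be closed under surjective bounded morphisms (Goldblatt–Thomason).
The 3-cycle (worlds a,b,c with a→b→c→a) is intransitive. Mapping every world to a single reflexive point • is a surjective bounded morphism; the reflexive point is not intransitive (R••∧R•• but R••).
So no modal formula (or set of formulas) defines exactly the intransitive frames.

Not modally definable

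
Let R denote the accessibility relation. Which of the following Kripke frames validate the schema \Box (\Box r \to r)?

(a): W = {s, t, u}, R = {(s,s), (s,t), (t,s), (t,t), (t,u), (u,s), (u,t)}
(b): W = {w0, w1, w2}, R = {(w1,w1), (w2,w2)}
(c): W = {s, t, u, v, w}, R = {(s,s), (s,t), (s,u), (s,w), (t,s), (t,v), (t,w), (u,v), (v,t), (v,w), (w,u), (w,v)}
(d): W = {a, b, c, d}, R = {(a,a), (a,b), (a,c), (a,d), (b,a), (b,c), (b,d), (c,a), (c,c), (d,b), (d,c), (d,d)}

The schema corresponds to shift-reflexivity: \forall x \forall y (Rxy \to Ryy).
(a): fails — Rtu but not Ruu.
(b): holds.
(c): fails — Ruv but not Rvv.
(d): fails — Rab but not Rbb.
Valid on: (b).

(b)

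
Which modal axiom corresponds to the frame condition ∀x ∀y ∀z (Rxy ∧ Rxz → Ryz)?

This is the Euclidean property; the standard corresponding axiom is 5: ◇s → □◇s.
Suppose ◇s→□◇s is valid. Take Rxy, Rxz and set V(s)={y}. Then ◇s at x, so □◇s at x, so ◇s at z, so some w with Rzw has s; w=y, i.e. Rzy. By symmetry of the argument, Ryz.

◇s → □◇s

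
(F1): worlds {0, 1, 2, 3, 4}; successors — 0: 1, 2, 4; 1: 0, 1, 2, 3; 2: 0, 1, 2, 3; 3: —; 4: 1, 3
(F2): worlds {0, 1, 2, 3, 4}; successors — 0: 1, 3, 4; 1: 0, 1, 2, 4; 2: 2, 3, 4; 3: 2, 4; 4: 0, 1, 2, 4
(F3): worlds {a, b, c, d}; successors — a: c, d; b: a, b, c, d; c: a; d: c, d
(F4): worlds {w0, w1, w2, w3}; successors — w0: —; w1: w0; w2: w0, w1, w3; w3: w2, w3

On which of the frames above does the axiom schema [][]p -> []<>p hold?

This is the axiom for a generalized confluence (Geach) condition; its first-order frame correspondent is forall x forall z (xRz -> exists w (x R^2 w & zRw)).
(F1): fails — 1R3 but no w with 1R²w and 3Rw.
(F2): condition met.
(F3): condition met.
(F4): fails — w1Rw0 but no w with w1R²w and w0Rw.
Valid on: (F2), (F3).

(F2), (F3)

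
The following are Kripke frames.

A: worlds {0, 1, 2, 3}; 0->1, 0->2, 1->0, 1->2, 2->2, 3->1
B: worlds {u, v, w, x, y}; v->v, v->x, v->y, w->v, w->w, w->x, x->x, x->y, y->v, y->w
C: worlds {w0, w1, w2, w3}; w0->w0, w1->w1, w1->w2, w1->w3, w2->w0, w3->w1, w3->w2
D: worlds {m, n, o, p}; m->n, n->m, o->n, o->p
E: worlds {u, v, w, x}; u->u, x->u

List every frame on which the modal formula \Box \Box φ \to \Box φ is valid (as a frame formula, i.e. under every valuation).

B, C, E

The schema corresponds to density: \forall x \forall y (Rxy \to \exists z (Rxz \wedge Rzy)).
A: fails — R10 but no z with R1z and Rz0.
B: satisfies the condition.
C: satisfies the condition.
D: fails — Rnm but no z with Rnz and Rzm.
E: satisfies the condition.
Valid on: B, C, E.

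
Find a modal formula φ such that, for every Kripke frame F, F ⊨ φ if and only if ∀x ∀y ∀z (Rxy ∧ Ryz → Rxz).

The condition is transitivity. The 4 schema □p → □□p defines it.

□p → □□p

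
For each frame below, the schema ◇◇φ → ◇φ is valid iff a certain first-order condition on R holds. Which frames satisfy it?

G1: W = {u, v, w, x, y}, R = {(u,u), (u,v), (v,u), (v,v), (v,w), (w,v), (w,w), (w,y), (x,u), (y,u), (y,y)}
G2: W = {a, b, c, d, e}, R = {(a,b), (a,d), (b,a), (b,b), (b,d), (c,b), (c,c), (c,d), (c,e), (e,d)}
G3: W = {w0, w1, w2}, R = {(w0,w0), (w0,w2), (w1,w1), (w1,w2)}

G3

The schema corresponds to transitivity: ∀x ∀y ∀z (Rxy ∧ Ryz → Rxz).
G1: fails — Ruv and Rvw but not Ruw.
G2: fails — Rab and Rba but not Raa.
G3: satisfies the condition.
Valid on: G3.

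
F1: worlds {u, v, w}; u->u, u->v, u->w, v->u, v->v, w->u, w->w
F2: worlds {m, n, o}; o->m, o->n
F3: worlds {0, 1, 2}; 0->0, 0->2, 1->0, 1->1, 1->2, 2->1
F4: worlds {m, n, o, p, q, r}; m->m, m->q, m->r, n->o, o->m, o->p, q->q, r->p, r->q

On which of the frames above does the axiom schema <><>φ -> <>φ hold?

F2

Frame correspondent (Sahlqvist): forall x forall y forall z (Rxy & Ryz -> Rxz) — i.e. transitivity.
F1: fails — Rwu and Ruv but not Rwv.
F2: condition met.
F3: fails — R02 and R21 but not R01.
F4: fails — Rom and Rmr but not Ror.
Valid on: F2.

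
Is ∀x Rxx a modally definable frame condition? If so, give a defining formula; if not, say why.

Yes, by □q → q

Yes: it is reflexivity, defined by the T schema □q → q.
Suppose □q→q is valid. At any x set V(q)={w : Rxw}. Then □q holds at x, so q holds at x, i.e. Rxx.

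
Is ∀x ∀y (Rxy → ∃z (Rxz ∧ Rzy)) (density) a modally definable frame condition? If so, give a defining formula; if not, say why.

Yes — defined by □□p → □p

Yes: it is density, defined by the C4 schema □□p → □p.
Suppose □□p→□p is valid. Take Rxy and set V(p)={w : xR²w}. Then □□p at x, so □p at x, so p at y, i.e. ∃z(Rxz∧Rzy).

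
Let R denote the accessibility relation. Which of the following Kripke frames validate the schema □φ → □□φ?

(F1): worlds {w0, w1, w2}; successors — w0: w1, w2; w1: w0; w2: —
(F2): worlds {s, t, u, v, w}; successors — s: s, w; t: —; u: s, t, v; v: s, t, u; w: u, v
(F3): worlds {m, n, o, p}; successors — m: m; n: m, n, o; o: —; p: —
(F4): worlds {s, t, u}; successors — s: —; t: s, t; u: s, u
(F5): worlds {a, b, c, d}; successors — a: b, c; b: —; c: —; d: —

This is the axiom for transitivity; its first-order frame correspondent is ∀x ∀y ∀z (Rxy ∧ Ryz → Rxz).
(F1): fails — Rw0w1 and Rw1w0 but not Rw0w0.
(F2): fails — Ruv and Rvu but not Ruu.
(F3): condition met.
(F4): condition met.
(F5): condition met.
Valid on: (F3), (F4), (F5).

(F3), (F4), (F5)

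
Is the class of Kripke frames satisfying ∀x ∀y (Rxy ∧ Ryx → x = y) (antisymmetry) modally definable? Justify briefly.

Not definable by any modal formula

If a class were modally definable it would be closed under surjective bounded morphisms (Goldblatt–Thomason).
The 4-cycle (worlds a,b,c,d with a→b→c→d→a) is antisymmetric. Sending even-indexed worlds to s and odd-indexed worlds to t is a surjective bounded morphism onto the two-world frame with s↔t, which is not antisymmetric.
So the class is not modally definable.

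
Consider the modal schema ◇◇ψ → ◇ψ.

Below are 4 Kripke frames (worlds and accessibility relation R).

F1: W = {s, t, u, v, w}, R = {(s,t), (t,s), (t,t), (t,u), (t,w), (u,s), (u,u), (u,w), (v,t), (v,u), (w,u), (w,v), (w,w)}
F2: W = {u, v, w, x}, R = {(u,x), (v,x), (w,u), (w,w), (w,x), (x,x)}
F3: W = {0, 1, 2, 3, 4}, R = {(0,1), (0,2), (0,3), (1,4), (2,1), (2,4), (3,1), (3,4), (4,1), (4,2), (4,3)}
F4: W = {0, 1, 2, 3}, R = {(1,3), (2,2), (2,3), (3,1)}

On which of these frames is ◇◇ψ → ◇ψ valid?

F2

Frame correspondent (Sahlqvist): ∀x ∀y ∀z (Rxy ∧ Ryz → Rxz) — i.e. transitivity.
F1: fails — Ruw and Rwv but not Ruv.
F2: holds.
F3: fails — R34 and R43 but not R33.
F4: fails — R23 and R31 but not R21.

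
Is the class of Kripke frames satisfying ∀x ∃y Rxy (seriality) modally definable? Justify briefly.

Yes: it is seriality, defined by the D schema □q → ◇q.
Suppose □q→◇q is valid. At any x set V(q)=W. Then □q at x, so ◇q at x, so x has a successor.

Definable; □q → ◇q defines it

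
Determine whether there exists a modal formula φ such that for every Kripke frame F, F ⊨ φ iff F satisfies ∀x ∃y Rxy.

Definable; □q → ◇q defines it

The condition is seriality. A defining modal formula is □q → ◇q.
Suppose □q→◇q is valid. At any x set V(q)=W. Then □q at x, so ◇q at x, so x has a successor.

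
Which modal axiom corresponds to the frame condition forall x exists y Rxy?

□s → ◇s

A defining formula is □s → ◇s (the D axiom).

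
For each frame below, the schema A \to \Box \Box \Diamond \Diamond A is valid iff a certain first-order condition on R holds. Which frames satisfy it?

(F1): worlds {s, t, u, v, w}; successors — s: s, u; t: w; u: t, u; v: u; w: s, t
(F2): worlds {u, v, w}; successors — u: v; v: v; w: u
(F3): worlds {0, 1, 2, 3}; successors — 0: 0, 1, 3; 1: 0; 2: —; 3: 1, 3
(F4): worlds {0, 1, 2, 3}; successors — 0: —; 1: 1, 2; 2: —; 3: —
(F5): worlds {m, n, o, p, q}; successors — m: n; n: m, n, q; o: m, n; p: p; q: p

(F3)

This is the axiom for a generalized confluence (Geach) condition; its first-order frame correspondent is \forall x \forall z (x R^2 z \to \exists w (x = w \wedge z R^2 w)).
(F1): fails — sR²u but no w* with s=w* and uR²w*.
(F2): fails — uR²v but no t with u=t and vR²t.
(F3): holds.
(F4): fails — 1R²2 but no w with 1=w and 2R²w.
(F5): fails — mR²q but no w with m=w and qR²w.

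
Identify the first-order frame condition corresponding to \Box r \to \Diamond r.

seriality

This schema is the D axiom.
It corresponds to seriality: \forall x \exists y Rxy.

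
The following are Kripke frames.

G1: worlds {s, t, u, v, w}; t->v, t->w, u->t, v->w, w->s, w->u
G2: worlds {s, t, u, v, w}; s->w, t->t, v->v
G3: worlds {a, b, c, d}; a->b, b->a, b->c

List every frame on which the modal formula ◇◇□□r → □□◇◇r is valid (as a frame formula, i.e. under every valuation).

The schema corresponds to a generalized confluence (Geach) condition: ∀x ∀y ∀z ((xR²y ∧ xR²z) → ∃w (yR²w ∧ zR²w)).
G1: fails — tR²s, tR²s but no w* with sR²w* and sR²w*.
G2: holds.
G3: fails — aR²a, aR²c but no w with aR²w and cR²w.
Valid on: G2.

G2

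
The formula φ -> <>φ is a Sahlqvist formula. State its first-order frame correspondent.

Equivalently (dual form): □φ → φ.
Suppose □φ→φ is valid. At any x set V(φ)={w : Rxw}. Then □φ holds at x, so φ holds at x, i.e. Rxx.

reflexivity: forall x Rxx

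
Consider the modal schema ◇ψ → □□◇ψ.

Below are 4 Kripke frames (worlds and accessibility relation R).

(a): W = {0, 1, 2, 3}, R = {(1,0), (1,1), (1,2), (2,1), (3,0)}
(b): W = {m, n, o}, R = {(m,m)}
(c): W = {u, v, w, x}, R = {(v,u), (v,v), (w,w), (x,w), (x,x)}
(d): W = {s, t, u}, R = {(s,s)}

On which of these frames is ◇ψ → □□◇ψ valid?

(b), (d)

The schema corresponds to a generalized confluence (Geach) condition: ∀x ∀y ∀z ((xRy ∧ xR²z) → ∃w (y = w ∧ zRw)).
(a): fails — 1R0, 1R²0 but no w with 0=w and 0Rw.
(b): satisfies the condition.
(c): fails — vRu, vR²u but no t with u=t and uRt.
(d): satisfies the condition.
Valid on: (b), (d).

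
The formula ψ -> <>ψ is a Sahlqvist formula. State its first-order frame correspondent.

Reflexivity

Equivalently (dual form): □ψ → ψ.
Suppose □ψ→ψ is valid. At any x set V(ψ)={w : Rxw}. Then □ψ holds at x, so ψ holds at x, i.e. Rxx.
Conversely, on a frame with reflexivity the schema holds at every world under every valuation.
Frame condition: forall x Rxx.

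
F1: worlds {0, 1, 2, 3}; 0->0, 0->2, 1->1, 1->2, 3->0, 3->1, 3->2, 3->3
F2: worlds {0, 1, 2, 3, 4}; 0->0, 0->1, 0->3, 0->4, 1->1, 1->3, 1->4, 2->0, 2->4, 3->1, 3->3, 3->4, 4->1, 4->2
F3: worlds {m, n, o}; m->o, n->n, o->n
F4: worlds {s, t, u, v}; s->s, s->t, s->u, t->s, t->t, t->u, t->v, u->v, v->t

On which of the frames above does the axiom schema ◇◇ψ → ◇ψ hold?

Frame correspondent (Sahlqvist): ∀x ∀y ∀z (Rxy ∧ Ryz → Rxz) — i.e. transitivity.
F1: condition met.
F2: fails — R34 and R42 but not R32.
F3: fails — Rmo and Ron but not Rmn.
F4: fails — Ruv and Rvt but not Rut.
Valid on: F1.

F1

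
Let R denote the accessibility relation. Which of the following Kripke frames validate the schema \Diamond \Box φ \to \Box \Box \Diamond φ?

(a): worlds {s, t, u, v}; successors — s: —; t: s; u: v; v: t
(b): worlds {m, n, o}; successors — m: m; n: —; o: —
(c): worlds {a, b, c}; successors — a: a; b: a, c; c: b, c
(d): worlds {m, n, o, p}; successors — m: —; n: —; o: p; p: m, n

(b)

The schema corresponds to a generalized confluence (Geach) condition: \forall x \forall y \forall z ((xRy \wedge x R^2 z) \to \exists w (yRw \wedge zRw)).
(a): fails — uRv, uR²t but no w with vRw and tRw.
(b): satisfies the condition.
(c): fails — bRa, bR²c but no w with aRw and cRw.
(d): fails — oRp, oR²m but no w with pRw and mRw.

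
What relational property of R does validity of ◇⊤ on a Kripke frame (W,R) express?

seriality: ∀x ∃y Rxy

◇⊤ holds at w iff w has a successor, so frame-validity of ◇⊤ is exactly seriality. Equivalently via □ψ → ◇ψ:
Suppose □ψ→◇ψ is valid. At any x set V(ψ)=W. Then □ψ at x, so ◇ψ at x, so x has a successor.
Conversely, on a frame with seriality the schema holds at every world under every valuation.
So the correspondent is seriality.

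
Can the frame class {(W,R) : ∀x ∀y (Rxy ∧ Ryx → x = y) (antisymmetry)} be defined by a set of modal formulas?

If a class were modally definable it would be closed under surjective bounded morphisms (Goldblatt–Thomason).
The 6-cycle (worlds a,b,c,d,e,f with a→b→c→d→e→f→a) is antisymmetric. Sending even-indexed worlds to • and odd-indexed worlds to ∘ is a surjective bounded morphism onto the two-world frame with •↔∘, which is not antisymmetric.
Hence antisymmetry is not modally definable.

Not modally definable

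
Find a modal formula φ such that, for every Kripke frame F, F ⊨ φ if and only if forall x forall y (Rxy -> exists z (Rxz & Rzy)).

□□r → □r

The condition is density. The C4 schema □□r → □r defines it.
Suppose □□r→□r is valid. Take Rxy and set V(r)={w : xR²w}. Then □□r at x, so □r at x, so r at y, i.e. ∃z(Rxz∧Rzy).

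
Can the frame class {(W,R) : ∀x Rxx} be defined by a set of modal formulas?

Yes, by □q → q

The condition is reflexivity. A defining modal formula is □q → q.
Suppose □q→q is valid. At any x set V(q)={w : Rxw}. Then □q holds at x, so q holds at x, i.e. Rxx.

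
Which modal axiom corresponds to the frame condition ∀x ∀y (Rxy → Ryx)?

ψ → □◇ψ

A defining formula is ψ → □◇ψ (the B axiom).
Suppose ψ→□◇ψ is valid. Take Rxy and set V(ψ)={x}. Then ψ at x, so □◇ψ at x, so ◇ψ at y, so some z with Ryz has ψ; z=x, i.e. Ryx.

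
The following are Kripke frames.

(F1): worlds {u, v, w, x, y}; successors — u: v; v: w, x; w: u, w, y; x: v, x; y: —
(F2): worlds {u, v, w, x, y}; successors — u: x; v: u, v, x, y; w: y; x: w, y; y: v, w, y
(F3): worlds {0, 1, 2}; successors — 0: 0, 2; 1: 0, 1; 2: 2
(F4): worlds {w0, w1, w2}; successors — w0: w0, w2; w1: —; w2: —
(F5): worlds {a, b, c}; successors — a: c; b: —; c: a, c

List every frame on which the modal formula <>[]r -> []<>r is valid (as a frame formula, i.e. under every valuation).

The schema corresponds to convergence: forall x forall y forall z (Rxy & Rxz -> exists w (Ryw & Rzw)).
(F1): fails — Rvw and Rvx but w and x have no common successor.
(F2): fails — Rvu and Rvx but u and x have no common successor.
(F3): holds.
(F4): fails — Rw0w2 and Rw0w2 but w2 and w2 have no common successor.
(F5): holds.

(F3), (F5)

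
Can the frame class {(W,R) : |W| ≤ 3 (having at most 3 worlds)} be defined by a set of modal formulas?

Any modally definable frame class is closed under disjoint unions.
Any modal formula valid on each of 4 disjoint one-world frames is valid on their disjoint union (validity is preserved under disjoint unions). Each one-world frame has |W|=1≤3, but the union has |W|=4.
Hence having at most 3 worlds is not modally definable.

Not modally definable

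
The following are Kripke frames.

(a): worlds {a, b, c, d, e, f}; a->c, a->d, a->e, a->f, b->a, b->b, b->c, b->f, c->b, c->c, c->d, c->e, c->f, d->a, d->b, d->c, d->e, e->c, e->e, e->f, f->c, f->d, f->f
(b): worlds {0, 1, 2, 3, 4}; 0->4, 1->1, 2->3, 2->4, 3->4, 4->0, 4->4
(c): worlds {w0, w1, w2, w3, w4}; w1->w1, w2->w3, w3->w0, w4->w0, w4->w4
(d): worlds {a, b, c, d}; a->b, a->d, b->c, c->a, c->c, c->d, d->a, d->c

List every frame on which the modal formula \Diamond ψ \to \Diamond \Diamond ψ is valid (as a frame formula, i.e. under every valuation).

(a)

This is the axiom for a generalized confluence (Geach) condition; its first-order frame correspondent is \forall x \forall y (xRy \to \exists w (y = w \wedge x R^2 w)).
(a): condition met.
(b): fails — 2R3 but no w with 3=w and 2R²w.
(c): fails — w2Rw3 but no w with w3=w and w2R²w.
(d): fails — aRb but no w with b=w and aR²w.
Valid on: (a).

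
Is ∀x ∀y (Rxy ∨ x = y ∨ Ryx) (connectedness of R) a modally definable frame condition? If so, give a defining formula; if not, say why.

Not definable by any modal formula

Modal frame validity is preserved under disjoint unions.
Take 3 disjoint single-world reflexive frames: each is trivially connected, but their disjoint union has 3 worlds with no edge between distinct components, so it is not connected.
Hence connectedness of R is not modally definable.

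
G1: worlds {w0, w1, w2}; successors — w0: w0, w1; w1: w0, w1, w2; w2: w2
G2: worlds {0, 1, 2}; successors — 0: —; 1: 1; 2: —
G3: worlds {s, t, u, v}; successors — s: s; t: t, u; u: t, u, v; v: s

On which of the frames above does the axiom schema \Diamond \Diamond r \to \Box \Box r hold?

G2

The schema corresponds to a generalized confluence (Geach) condition: \forall x \forall y \forall z ((x R^2 y \wedge x R^2 z) \to \exists w (y = w \wedge z = w)).
G1: fails — w0R²w0, w0R²w1 but w0 ≠ w1.
G2: holds.
G3: fails — tR²t, tR²u but t ≠ u.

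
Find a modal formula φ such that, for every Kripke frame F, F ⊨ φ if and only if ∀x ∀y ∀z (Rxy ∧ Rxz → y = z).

The condition is partial functionality. The CD schema ◇p → □p defines it.
Suppose ◇p→□p is valid. Take Rxy, Rxz and set V(p)={y}. Then ◇p at x, so □p at x, so p at z, i.e. z=y.

◇p → □p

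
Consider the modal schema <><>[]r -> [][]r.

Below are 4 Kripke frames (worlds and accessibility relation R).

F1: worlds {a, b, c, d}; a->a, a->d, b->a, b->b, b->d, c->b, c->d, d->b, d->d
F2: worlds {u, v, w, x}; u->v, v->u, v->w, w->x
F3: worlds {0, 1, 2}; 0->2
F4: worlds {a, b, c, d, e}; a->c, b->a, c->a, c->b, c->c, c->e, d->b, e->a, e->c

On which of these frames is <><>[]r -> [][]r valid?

The schema corresponds to a generalized confluence (Geach) condition: forall x forall y forall z ((x R^2 y & x R^2 z) -> exists w (yRw & z = w)).
F1: fails — aR²a, aR²b but no w with aRw and b=w.
F2: fails — uR²u, uR²u but no t with uRt and u=t.
F3: holds.
F4: fails — aR²a, aR²a but no w with aRw and a=w.

F3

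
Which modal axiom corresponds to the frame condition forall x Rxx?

□s → s

This is reflexivity; the standard corresponding axiom is T: □s → s.
Suppose □s→s is valid. At any x set V(s)={w : Rxw}. Then □s holds at x, so s holds at x, i.e. Rxx.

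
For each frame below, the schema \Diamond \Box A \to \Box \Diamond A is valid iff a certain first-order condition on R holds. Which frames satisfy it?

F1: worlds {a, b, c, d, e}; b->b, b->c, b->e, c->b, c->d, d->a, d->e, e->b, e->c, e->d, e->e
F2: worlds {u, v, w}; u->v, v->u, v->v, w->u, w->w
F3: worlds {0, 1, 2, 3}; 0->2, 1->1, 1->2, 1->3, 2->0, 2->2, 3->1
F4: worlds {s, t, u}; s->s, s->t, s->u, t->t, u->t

This is the axiom for convergence; its first-order frame correspondent is \forall x \forall y \forall z (Rxy \wedge Rxz \to \exists w (Ryw \wedge Rzw)).
F1: fails — Rde and Rda but e and a have no common successor.
F2: fails — Rww and Rwu but w and u have no common successor.
F3: fails — R12 and R13 but 2 and 3 have no common successor.
F4: satisfies the condition.
Valid on: F4.

F4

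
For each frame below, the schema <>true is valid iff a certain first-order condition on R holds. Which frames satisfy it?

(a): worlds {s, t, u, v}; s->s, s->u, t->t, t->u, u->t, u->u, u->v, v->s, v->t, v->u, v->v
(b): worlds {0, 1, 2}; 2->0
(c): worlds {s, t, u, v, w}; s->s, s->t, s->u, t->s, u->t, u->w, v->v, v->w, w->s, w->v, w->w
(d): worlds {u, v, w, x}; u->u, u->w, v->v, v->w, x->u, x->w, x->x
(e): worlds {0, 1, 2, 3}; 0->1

Frame correspondent (Sahlqvist): forall x exists y Rxy — i.e. seriality.
(a): satisfies the condition.
(b): fails — world 0 has no successor.
(c): satisfies the condition.
(d): fails — world w has no successor.
(e): fails — world 1 has no successor.

(a), (c)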